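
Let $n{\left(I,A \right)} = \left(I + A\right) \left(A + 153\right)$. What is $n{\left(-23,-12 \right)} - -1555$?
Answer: $-3380$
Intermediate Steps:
$n{\left(I,A \right)} = \left(153 + A\right) \left(A + I\right)$ ($n{\left(I,A \right)} = \left(A + I\right) \left(153 + A\right) = \left(153 + A\right) \left(A + I\right)$)
$n{\left(-23,-12 \right)} - -1555 = \left(\left(-12\right)^{2} + 153 \left(-12\right) + 153 \left(-23\right) - -276\right) - -1555 = \left(144 - 1836 - 3519 + 276\right) + 1555 = -4935 + 1555 = -3380$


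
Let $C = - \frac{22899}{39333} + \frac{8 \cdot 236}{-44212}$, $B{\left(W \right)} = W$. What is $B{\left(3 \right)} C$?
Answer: $- \frac{38809689}{20702269} \approx -1.8747$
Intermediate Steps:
$C = - \frac{12936563}{20702269}$ ($C = \left(-22899\right) \frac{1}{39333} + 1888 \left(- \frac{1}{44212}\right) = - \frac{7633}{13111} - \frac{472}{11053} = - \frac{12936563}{20702269} \approx -0.62489$)
$B{\left(3 \right)} C = 3 \left(- \frac{12936563}{20702269}\right) = - \frac{38809689}{20702269}$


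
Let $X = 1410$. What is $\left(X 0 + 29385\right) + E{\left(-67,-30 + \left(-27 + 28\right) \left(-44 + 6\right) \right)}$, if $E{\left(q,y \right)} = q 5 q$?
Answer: $51830$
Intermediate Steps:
$E{\left(q,y \right)} = 5 q^{2}$ ($E{\left(q,y \right)} = 5 q q = 5 q^{2}$)
$\left(X 0 + 29385\right) + E{\left(-67,-30 + \left(-27 + 28\right) \left(-44 + 6\right) \right)} = \left(1410 \cdot 0 + 29385\right) + 5 \left(-67\right)^{2} = \left(0 + 29385\right) + 5 \cdot 4489 = 29385 + 22445 = 51830$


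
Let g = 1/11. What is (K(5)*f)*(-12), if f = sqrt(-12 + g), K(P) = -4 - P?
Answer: 108*I*sqrt(1441)/11 ≈ 372.7*I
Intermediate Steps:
g = 1/11 ≈ 0.090909
f = I*sqrt(1441)/11 (f = sqrt(-12 + 1/11) = sqrt(-131/11) = I*sqrt(1441)/11 ≈ 3.451*I)
(K(5)*f)*(-12) = ((-4 - 1*5)*(I*sqrt(1441)/11))*(-12) = ((-4 - 5)*(I*sqrt(1441)/11))*(-12) = -9*I*sqrt(1441)/11*(-12) = 108*I*sqrt(1441)/11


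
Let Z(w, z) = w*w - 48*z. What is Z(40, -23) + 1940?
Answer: 4644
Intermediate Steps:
Z(w, z) = w² - 48*z
Z(40, -23) + 1940 = (40² - 48*(-23)) + 1940 = (1600 + 1104) + 1940 = 2704 + 1940 = 4644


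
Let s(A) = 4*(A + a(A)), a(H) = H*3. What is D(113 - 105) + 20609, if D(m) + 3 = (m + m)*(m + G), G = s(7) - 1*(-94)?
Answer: 24030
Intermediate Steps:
a(H) = 3*H
s(A) = 16*A (s(A) = 4*(A + 3*A) = 4*(4*A) = 16*A)
G = 206 (G = 16*7 - 1*(-94) = 112 + 94 = 206)
D(m) = -3 + 2*m*(206 + m) (D(m) = -3 + (m + m)*(m + 206) = -3 + (2*m)*(206 + m) = -3 + 2*m*(206 + m))
D(113 - 105) + 20609 = (-3 + 2*(113 - 105)**2 + 412*(113 - 105)) + 20609 = (-3 + 2*8**2 + 412*8) + 20609 = (-3 + 2*64 + 3296) + 20609 = (-3 + 128 + 3296) + 20609 = 3421 + 20609 = 24030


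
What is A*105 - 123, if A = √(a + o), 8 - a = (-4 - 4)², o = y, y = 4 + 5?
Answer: -123 + 105*I*√47 ≈ -123.0 + 719.84*I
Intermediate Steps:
y = 9
o = 9
a = -56 (a = 8 - (-4 - 4)² = 8 - 1*(-8)² = 8 - 1*64 = 8 - 64 = -56)
A = I*√47 (A = √(-56 + 9) = √(-47) = I*√47 ≈ 6.8557*I)
A*105 - 123 = (I*√47)*105 - 123 = 105*I*√47 - 123 = -123 + 105*I*√47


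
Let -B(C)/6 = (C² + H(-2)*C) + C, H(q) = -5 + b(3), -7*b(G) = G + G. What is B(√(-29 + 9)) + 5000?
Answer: 5120 + 408*I*√5/7 ≈ 5120.0 + 130.33*I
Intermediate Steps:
b(G) = -2*G/7 (b(G) = -(G + G)/7 = -2*G/7)
H(q) = -41/7 (H(q) = -5 - 2/7*3 = -5 - 6/7 = -41/7)
B(C) = -6*C² + 204*C/7 (B(C) = -6*((C² - 41*C/7) + C) = -6*(C² - 34*C/7) = -6*C² + 204*C/7)
B(√(-29 + 9)) + 5000 = 6*√(-29 + 9)*(34 - 7*√(-29 + 9))/7 + 5000 = 6*√(-20)*(34 - 14*I*√5)/7 + 5000 = 6*(2*I*√5)*(34 - 14*I*√5)/7 + 5000 = 12*I*√5*(34 - 14*I*√5)/7 + 5000 = 5000 + 12*I*√5*(34 - 14*I*√5)/7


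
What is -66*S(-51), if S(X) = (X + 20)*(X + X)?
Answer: -208692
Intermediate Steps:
S(X) = 2*X*(20 + X) (S(X) = (20 + X)*(2*X) = 2*X*(20 + X))
-66*S(-51) = -132*(-51)*(20 - 51) = -132*(-51)*(-31) = -66*3162 = -208692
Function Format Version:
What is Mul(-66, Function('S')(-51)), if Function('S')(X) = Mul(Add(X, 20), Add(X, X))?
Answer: -208692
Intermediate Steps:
Function('S')(X) = Mul(2, X, Add(20, X)) (Function('S')(X) = Mul(Add(20, X), Mul(2, X)) = Mul(2, X, Add(20, X)))
Mul(-66, Function('S')(-51)) = Mul(-66, Mul(2, -51, Add(20, -51))) = Mul(-66, Mul(2, -51, -31)) = Mul(-66, 3162) = -208692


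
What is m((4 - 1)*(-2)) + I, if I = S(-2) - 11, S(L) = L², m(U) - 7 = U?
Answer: -6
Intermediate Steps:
m(U) = 7 + U
I = -7 (I = (-2)² - 11 = 4 - 11 = -7)
m((4 - 1)*(-2)) + I = (7 + (4 - 1)*(-2)) - 7 = (7 + 3*(-2)) - 7 = (7 - 6) - 7 = 1 - 7 = -6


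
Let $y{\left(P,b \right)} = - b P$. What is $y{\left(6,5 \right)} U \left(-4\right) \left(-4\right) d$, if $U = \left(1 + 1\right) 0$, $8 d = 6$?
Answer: $0$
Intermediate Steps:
$d = \frac{3}{4}$ ($d = \frac{1}{8} \cdot 6 = \frac{3}{4} \approx 0.75$)
$y{\left(P,b \right)} = - P b$
$U = 0$ ($U = 2 \cdot 0 = 0$)
$y{\left(6,5 \right)} U \left(-4\right) \left(-4\right) d = \left(-1\right) 6 \cdot 5 \cdot 0 \left(-4\right) \left(-4\right) \frac{3}{4} = \left(-30\right) 0 \cdot 16 \cdot \frac{3}{4} = 0 \cdot 12 = 0$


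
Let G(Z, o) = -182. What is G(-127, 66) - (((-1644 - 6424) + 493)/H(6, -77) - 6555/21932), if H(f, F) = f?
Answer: 23704081/21932 ≈ 1080.8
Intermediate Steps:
G(-127, 66) - (((-1644 - 6424) + 493)/H(6, -77) - 6555/21932) = -182 - (((-1644 - 6424) + 493)/6 - 6555/21932) = -182 - ((-8068 + 493)*(1/6) - 6555*1/21932) = -182 - (-7575*1/6 - 6555/21932) = -182 - (-2525/2 - 6555/21932) = -182 - 1*(-27695705/21932) = -182 + 27695705/21932 = 23704081/21932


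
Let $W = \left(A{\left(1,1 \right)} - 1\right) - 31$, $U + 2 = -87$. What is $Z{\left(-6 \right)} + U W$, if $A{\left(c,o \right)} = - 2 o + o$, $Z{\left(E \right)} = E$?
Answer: $2931$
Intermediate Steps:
$A{\left(c,o \right)} = - o$
$U = -89$ ($U = -2 - 87 = -89$)
$W = -33$ ($W = \left(\left(-1\right) 1 - 1\right) - 31 = \left(-1 - 1\right) - 31 = -2 - 31 = -33$)
$Z{\left(-6 \right)} + U W = -6 - -2937 = -6 + 2937 = 2931$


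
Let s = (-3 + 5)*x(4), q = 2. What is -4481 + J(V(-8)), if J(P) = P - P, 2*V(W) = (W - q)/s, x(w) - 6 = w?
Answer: -4481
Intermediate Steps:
x(w) = 6 + w
s = 20 (s = (-3 + 5)*(6 + 4) = 2*10 = 20)
V(W) = -1/20 + W/40 (V(W) = ((W - 1*2)/20)/2 = ((W - 2)*(1/20))/2 = ((-2 + W)*(1/20))/2 = (-⅒ + W/20)/2 = -1/20 + W/40)
J(P) = 0
-4481 + J(V(-8)) = -4481 + 0 = -4481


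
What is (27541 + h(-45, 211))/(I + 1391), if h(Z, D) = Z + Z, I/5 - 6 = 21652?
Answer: 27451/109681 ≈ 0.25028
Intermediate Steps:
I = 108290 (I = 30 + 5*21652 = 30 + 108260 = 108290)
h(Z, D) = 2*Z
(27541 + h(-45, 211))/(I + 1391) = (27541 + 2*(-45))/(108290 + 1391) = (27541 - 90)/109681 = 27451*(1/109681) = 27451/109681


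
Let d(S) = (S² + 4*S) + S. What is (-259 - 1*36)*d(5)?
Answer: -14750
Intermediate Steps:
d(S) = S² + 5*S
(-259 - 1*36)*d(5) = (-259 - 1*36)*(5*(5 + 5)) = (-259 - 36)*(5*10) = -295*50 = -14750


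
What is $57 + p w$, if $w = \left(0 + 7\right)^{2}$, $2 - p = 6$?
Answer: $-139$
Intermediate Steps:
$p = -4$ ($p = 2 - 6 = -4$)
$w = 49$ ($w = 7^{2} = 49$)
$57 + p w = 57 - 196 = -139$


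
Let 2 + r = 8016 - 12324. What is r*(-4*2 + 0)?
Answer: 34480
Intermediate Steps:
r = -4310 (r = -2 + (8016 - 12324) = -2 - 4308 = -4310)
r*(-4*2 + 0) = -4310*(-4*2 + 0) = -4310*(-8 + 0) = -4310*(-8) = 34480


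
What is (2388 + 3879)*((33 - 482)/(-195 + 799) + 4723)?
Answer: 17875006881/604 ≈ 2.9594e+7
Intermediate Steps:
(2388 + 3879)*((33 - 482)/(-195 + 799) + 4723) = 6267*(-449/604 + 4723) = 6267*(2852243/604) = 17875006881/604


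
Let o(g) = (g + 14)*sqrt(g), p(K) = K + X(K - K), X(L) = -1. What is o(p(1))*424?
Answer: 0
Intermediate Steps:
p(K) = -1 + K (p(K) = K - 1 = -1 + K)
o(g) = sqrt(g)*(14 + g) (o(g) = (14 + g)*sqrt(g) = sqrt(g)*(14 + g))
o(p(1))*424 = (sqrt(-1 + 1)*(14 + (-1 + 1)))*424 = (sqrt(0)*(14 + 0))*424 = (0*14)*424 = 0*424 = 0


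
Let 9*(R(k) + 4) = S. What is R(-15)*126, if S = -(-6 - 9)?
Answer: -294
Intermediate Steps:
S = 15 (S = -1*(-15) = 15)
R(k) = -7/3 (R(k) = -4 + (⅑)*15 = -4 + 5/3 = -7/3)
R(-15)*126 = -7/3*126 = -294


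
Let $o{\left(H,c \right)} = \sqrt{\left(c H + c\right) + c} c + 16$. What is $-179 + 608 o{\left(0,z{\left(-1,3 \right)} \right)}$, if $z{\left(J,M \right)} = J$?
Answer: $9549 - 608 i \sqrt{2} \approx 9549.0 - 859.84 i$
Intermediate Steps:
$o{\left(H,c \right)} = 16 + c \sqrt{2 c + H c}$ ($o{\left(H,c \right)} = \sqrt{\left(H c + c\right) + c} c + 16 = \sqrt{\left(c + H c\right) + c} c + 16 = \sqrt{2 c + H c} c + 16 = c \sqrt{2 c + H c} + 16 = 16 + c \sqrt{2 c + H c}$)
$-179 + 608 o{\left(0,z{\left(-1,3 \right)} \right)} = -179 + 608 \left(16 - \sqrt{- (2 + 0)}\right) = -179 + 608 \left(16 - \sqrt{\left(-1\right) 2}\right) = -179 + 608 \left(16 - \sqrt{-2}\right) = -179 + 608 \left(16 - i \sqrt{2}\right) = -179 + \left(9728 - 608 i \sqrt{2}\right) = 9549 - 608 i \sqrt{2}$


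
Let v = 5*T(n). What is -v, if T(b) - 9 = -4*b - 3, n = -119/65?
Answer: -866/13 ≈ -66.615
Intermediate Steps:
n = -119/65 (n = -119*1/65 = -119/65 ≈ -1.8308)
T(b) = 6 - 4*b (T(b) = 9 + (-4*b - 3) = 9 + (-3 - 4*b) = 6 - 4*b)
v = 866/13 (v = 5*(6 - 4*(-119/65)) = 5*(6 + 476/65) = 5*(866/65) = 866/13 ≈ 66.615)
-v = -1*866/13 = -866/13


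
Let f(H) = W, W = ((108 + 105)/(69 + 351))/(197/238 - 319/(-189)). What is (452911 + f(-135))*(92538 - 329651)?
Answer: -17359776769961507/161650 ≈ -1.0739e+11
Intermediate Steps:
W = 32589/161650 (W = (213/420)/(197*(1/238) - 319*(-1/189)) = (213*(1/420))/(197/238 + 319/189) = 71/(140*(16165/6426)) = (71/140)*(6426/16165) = 32589/161650 ≈ 0.20160)
f(H) = 32589/161650
(452911 + f(-135))*(92538 - 329651) = (452911 + 32589/161650)*(92538 - 329651) = (73213095739/161650)*(-237113) = -17359776769961507/161650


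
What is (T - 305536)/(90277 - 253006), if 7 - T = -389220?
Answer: -9299/18081 ≈ -0.51430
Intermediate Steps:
T = 389227 (T = 7 - 1*(-389220) = 7 + 389220 = 389227)
(T - 305536)/(90277 - 253006) = (389227 - 305536)/(90277 - 253006) = 83691/(-162729) = 83691*(-1/162729) = -9299/18081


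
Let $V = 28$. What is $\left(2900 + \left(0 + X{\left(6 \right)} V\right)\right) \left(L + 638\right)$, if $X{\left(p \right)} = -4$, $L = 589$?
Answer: $3420876$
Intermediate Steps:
$\left(2900 + \left(0 + X{\left(6 \right)} V\right)\right) \left(L + 638\right) = \left(2900 + \left(0 - 112\right)\right) \left(589 + 638\right) = \left(2900 + \left(0 - 112\right)\right) 1227 = \left(2900 - 112\right) 1227 = 2788 \cdot 1227 = 3420876$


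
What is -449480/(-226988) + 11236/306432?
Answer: 8767843283/4347274176 ≈ 2.0169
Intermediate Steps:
-449480/(-226988) + 11236/306432 = -449480*(-1/226988) + 11236*(1/306432) = 112370/56747 + 2809/76608 = 8767843283/4347274176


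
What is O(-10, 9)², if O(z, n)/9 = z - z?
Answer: 0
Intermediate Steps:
O(z, n) = 0 (O(z, n) = 9*(z - z) = 9*0 = 0)
O(-10, 9)² = 0² = 0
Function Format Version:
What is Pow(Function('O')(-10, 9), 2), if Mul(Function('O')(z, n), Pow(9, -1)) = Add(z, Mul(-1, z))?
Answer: 0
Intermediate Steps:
Function('O')(z, n) = 0 (Function('O')(z, n) = Mul(9, Add(z, Mul(-1, z))) = Mul(9, 0) = 0)
Pow(Function('O')(-10, 9), 2) = Pow(0, 2) = 0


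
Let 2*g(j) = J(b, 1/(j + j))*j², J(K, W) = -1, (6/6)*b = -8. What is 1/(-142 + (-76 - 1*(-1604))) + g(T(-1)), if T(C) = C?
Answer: -346/693 ≈ -0.49928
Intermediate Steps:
b = -8
g(j) = -j²/2 (g(j) = (-j²)/2 = -j²/2)
1/(-142 + (-76 - 1*(-1604))) + g(T(-1)) = 1/(-142 + (-76 - 1*(-1604))) - ½*(-1)² = 1/(-142 + (-76 + 1604)) - ½*1 = 1/(-142 + 1528) - ½ = 1/1386 - ½ = -346/693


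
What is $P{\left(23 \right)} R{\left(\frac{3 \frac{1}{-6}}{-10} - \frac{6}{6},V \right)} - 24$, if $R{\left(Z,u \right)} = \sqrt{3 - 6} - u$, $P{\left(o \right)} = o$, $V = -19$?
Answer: $413 + 23 i \sqrt{3} \approx 413.0 + 39.837 i$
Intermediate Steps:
$R{\left(Z,u \right)} = - u + i \sqrt{3}$ ($R{\left(Z,u \right)} = \sqrt{-3} - u = i \sqrt{3} - u = - u + i \sqrt{3}$)
$P{\left(23 \right)} R{\left(\frac{3 \frac{1}{-6}}{-10} - \frac{6}{6},V \right)} - 24 = 23 \left(\left(-1\right) \left(-19\right) + i \sqrt{3}\right) - 24 = 23 \left(19 + i \sqrt{3}\right) - 24 = \left(437 + 23 i \sqrt{3}\right) - 24 = 413 + 23 i \sqrt{3}$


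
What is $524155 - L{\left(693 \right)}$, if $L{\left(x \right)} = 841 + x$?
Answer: $522621$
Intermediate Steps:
$524155 - L{\left(693 \right)} = 524155 - \left(841 + 693\right) = 524155 - 1534 = 522621$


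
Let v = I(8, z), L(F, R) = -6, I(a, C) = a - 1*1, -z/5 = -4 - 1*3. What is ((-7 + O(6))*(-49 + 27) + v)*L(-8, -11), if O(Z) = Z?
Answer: -174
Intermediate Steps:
z = 35 (z = -5*(-4 - 1*3) = -5*(-4 - 3) = -5*(-7) = 35)
I(a, C) = -1 + a (I(a, C) = a - 1 = -1 + a)
v = 7 (v = -1 + 8 = 7)
((-7 + O(6))*(-49 + 27) + v)*L(-8, -11) = ((-7 + 6)*(-49 + 27) + 7)*(-6) = (-1*(-22) + 7)*(-6) = (22 + 7)*(-6) = 29*(-6) = -174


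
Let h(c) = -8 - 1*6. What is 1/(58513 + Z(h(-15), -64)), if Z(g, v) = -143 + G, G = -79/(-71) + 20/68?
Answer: 1207/70454288 ≈ 1.7132e-5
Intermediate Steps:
h(c) = -14 (h(c) = -8 - 6 = -14)
G = 1698/1207 (G = -79*(-1/71) + 20*(1/68) = 79/71 + 5/17 = 1698/1207 ≈ 1.4068)
Z(g, v) = -170903/1207 (Z(g, v) = -143 + 1698/1207 = -170903/1207)
1/(58513 + Z(h(-15), -64)) = 1/(58513 - 170903/1207) = 1/(70454288/1207) = 1207/70454288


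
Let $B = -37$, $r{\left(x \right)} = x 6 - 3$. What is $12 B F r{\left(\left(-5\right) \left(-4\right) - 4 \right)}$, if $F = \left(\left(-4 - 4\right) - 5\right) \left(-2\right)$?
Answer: $-1073592$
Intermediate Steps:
$r{\left(x \right)} = -3 + 6 x$ ($r{\left(x \right)} = 6 x - 3 = -3 + 6 x$)
$F = 26$ ($F = \left(\left(-4 - 4\right) - 5\right) \left(-2\right) = \left(-8 - 5\right) \left(-2\right) = \left(-13\right) \left(-2\right) = 26$)
$12 B F r{\left(\left(-5\right) \left(-4\right) - 4 \right)} = 12 \left(-37\right) 26 \left(-3 + 6 \left(\left(-5\right) \left(-4\right) - 4\right)\right) = - 444 \cdot 26 \left(-3 + 6 \left(20 - 4\right)\right) = - 444 \cdot 26 \left(-3 + 6 \cdot 16\right) = - 444 \cdot 26 \left(-3 + 96\right) = - 444 \cdot 26 \cdot 93 = \left(-444\right) 2418 = -1073592$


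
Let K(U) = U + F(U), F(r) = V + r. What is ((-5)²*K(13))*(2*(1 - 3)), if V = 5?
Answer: -3100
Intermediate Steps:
F(r) = 5 + r
K(U) = 5 + 2*U (K(U) = U + (5 + U) = 5 + 2*U)
((-5)²*K(13))*(2*(1 - 3)) = ((-5)²*(5 + 2*13))*(2*(1 - 3)) = (25*(5 + 26))*(2*(-2)) = (25*31)*(-4) = 775*(-4) = -3100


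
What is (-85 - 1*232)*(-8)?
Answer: 2536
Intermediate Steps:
(-85 - 1*232)*(-8) = (-85 - 232)*(-8) = -317*(-8) = 2536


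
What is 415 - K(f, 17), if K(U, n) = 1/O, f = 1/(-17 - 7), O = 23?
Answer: 9544/23 ≈ 414.96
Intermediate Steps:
f = -1/24 (f = 1/(-24) = -1/24 ≈ -0.041667)
K(U, n) = 1/23
415 - K(f, 17) = 415 - 1*1/23 = 415 - 1/23 = 9544/23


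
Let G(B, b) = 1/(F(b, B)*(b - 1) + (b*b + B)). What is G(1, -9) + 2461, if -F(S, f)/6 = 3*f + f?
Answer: 792443/322 ≈ 2461.0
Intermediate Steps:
F(S, f) = -24*f (F(S, f) = -6*(3*f + f) = -24*f)
G(B, b) = 1/(B + b² - 24*B*(-1 + b)) (G(B, b) = 1/((-24*B)*(b - 1) + (b*b + B)) = 1/((-24*B)*(-1 + b) + (b² + B)) = 1/(-24*B*(-1 + b) + (B + b²)) = 1/(B + b² - 24*B*(-1 + b)))
G(1, -9) + 2461 = 1/((-9)² + 25*1 - 24*1*(-9)) + 2461 = 1/(81 + 25 + 216) + 2461 = 1/322 + 2461 = 792443/322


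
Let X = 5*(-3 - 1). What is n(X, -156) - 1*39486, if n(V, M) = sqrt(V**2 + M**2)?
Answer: -39486 + 4*sqrt(1546) ≈ -39329.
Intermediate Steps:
X = -20 (X = 5*(-4) = -20)
n(V, M) = sqrt(M**2 + V**2)
n(X, -156) - 1*39486 = sqrt((-156)**2 + (-20)**2) - 1*39486 = sqrt(24336 + 400) - 39486 = sqrt(24736) - 39486 = 4*sqrt(1546) - 39486 = -39486 + 4*sqrt(1546)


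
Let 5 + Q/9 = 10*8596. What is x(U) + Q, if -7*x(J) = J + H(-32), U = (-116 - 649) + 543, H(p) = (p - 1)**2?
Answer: 5414298/7 ≈ 7.7347e+5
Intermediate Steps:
Q = 773595 (Q = -45 + 9*(10*8596) = -45 + 9*85960 = -45 + 773640 = 773595)
H(p) = (-1 + p)**2
U = -222 (U = -765 + 543 = -222)
x(J) = -1089/7 - J/7 (x(J) = -(J + (-1 - 32)**2)/7 = -(J + (-33)**2)/7 = -(J + 1089)/7 = -(1089 + J)/7 = -1089/7 - J/7)
x(U) + Q = (-1089/7 - 1/7*(-222)) + 773595 = (-1089/7 + 222/7) + 773595 = -867/7 + 773595 = 5414298/7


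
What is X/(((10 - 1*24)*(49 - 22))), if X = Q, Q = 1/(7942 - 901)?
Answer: -1/2661498 ≈ -3.7573e-7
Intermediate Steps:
Q = 1/7041 ≈ 0.00014203
X = 1/7041 ≈ 0.00014203
X/(((10 - 1*24)*(49 - 22))) = 1/(7041*(((10 - 1*24)*(49 - 22)))) = 1/(7041*(((10 - 24)*27))) = 1/(7041*((-14*27))) = (1/7041)/(-378) = (1/7041)*(-1/378) = -1/2661498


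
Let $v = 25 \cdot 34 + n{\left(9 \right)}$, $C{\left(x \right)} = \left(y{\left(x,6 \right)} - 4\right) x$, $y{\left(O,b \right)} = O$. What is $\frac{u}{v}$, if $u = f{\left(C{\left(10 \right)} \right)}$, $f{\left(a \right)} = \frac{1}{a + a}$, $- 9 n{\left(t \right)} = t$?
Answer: $\frac{1}{101880} \approx 9.8155 \cdot 10^{-6}$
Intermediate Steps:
$n{\left(t \right)} = - \frac{t}{9}$
$C{\left(x \right)} = x \left(-4 + x\right)$ ($C{\left(x \right)} = \left(x - 4\right) x = \left(-4 + x\right) x = x \left(-4 + x\right)$)
$f{\left(a \right)} = \frac{1}{2 a}$
$u = \frac{1}{120}$ ($u = \frac{1}{2 \cdot 10 \left(-4 + 10\right)} = \frac{1}{2 \cdot 10 \cdot 6} = \frac{1}{2 \cdot 60} = \frac{1}{2} \cdot \frac{1}{60} = \frac{1}{120} \approx 0.0083333$)
$v = 849$ ($v = 25 \cdot 34 - 1 = 850 - 1 = 849$)
$\frac{u}{v} = \frac{1}{120 \cdot 849} = \frac{1}{120} \cdot \frac{1}{849} = \frac{1}{101880}$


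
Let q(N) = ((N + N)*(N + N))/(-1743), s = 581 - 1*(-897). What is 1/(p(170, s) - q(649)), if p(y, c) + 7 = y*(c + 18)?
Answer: 1743/444952363 ≈ 3.9173e-6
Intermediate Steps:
s = 1478 (s = 581 + 897 = 1478)
p(y, c) = -7 + y*(18 + c) (p(y, c) = -7 + y*(c + 18) = -7 + y*(18 + c))
q(N) = -4*N²/1743 (q(N) = ((2*N)*(2*N))*(-1/1743) = (4*N²)*(-1/1743) = -4*N²/1743)
1/(p(170, s) - q(649)) = 1/((-7 + 18*170 + 1478*170) - (-4)*649²/1743) = 1/((-7 + 3060 + 251260) - (-4)*421201/1743) = 1/(254313 - 1*(-1684804/1743)) = 1/(254313 + 1684804/1743) = 1/(444952363/1743) = 1743/444952363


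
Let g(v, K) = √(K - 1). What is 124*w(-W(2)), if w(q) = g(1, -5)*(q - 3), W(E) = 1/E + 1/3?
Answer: -1426*I*√6/3 ≈ -1164.3*I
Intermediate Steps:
W(E) = ⅓ + 1/E (W(E) = 1/E + 1*(⅓) = 1/E + ⅓ = ⅓ + 1/E)
g(v, K) = √(-1 + K)
w(q) = I*√6*(-3 + q) (w(q) = √(-1 - 5)*(q - 3) = √(-6)*(-3 + q) = (I*√6)*(-3 + q) = I*√6*(-3 + q))
124*w(-W(2)) = 124*(I*√6*(-3 - (3 + 2)/(3*2))) = 124*(I*√6*(-3 - 5/(3*2))) = 124*(I*√6*(-3 - 1*⅚)) = 124*(I*√6*(-3 - ⅚)) = 124*(I*√6*(-23/6)) = 124*(-23*I*√6/6) = -1426*I*√6/3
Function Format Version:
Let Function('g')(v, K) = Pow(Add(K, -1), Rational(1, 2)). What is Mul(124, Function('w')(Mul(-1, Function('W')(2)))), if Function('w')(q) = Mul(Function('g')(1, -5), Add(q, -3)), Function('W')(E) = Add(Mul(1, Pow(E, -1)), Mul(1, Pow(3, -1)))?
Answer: Mul(Rational(-1426, 3), I, Pow(6, Rational(1, 2))) ≈ Mul(-1164.3, I)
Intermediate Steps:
Function('W')(E) = Add(Rational(1, 3), Pow(E, -1)) (Function('W')(E) = Add(Pow(E, -1), Mul(1, Rational(1, 3))) = Add(Pow(E, -1), Rational(1, 3)) = Add(Rational(1, 3), Pow(E, -1)))
Function('g')(v, K) = Pow(Add(-1, K), Rational(1, 2))
Function('w')(q) = Mul(I, Pow(6, Rational(1, 2)), Add(-3, q)) (Function('w')(q) = Mul(Pow(Add(-1, -5), Rational(1, 2)), Add(q, -3)) = Mul(Pow(-6, Rational(1, 2)), Add(-3, q)) = Mul(Mul(I, Pow(6, Rational(1, 2))), Add(-3, q)) = Mul(I, Pow(6, Rational(1, 2)), Add(-3, q)))
Mul(124, Function('w')(Mul(-1, Function('W')(2)))) = Mul(124, Mul(I, Pow(6, Rational(1, 2)), Add(-3, Mul(-1, Mul(Rational(1, 3), Pow(2, -1), Add(3, 2)))))) = Mul(124, Mul(I, Pow(6, Rational(1, 2)), Add(-3, Mul(-1, Mul(Rational(1, 3), Rational(1, 2), 5))))) = Mul(124, Mul(I, Pow(6, Rational(1, 2)), Add(-3, Mul(-1, Rational(5, 6))))) = Mul(124, Mul(I, Pow(6, Rational(1, 2)), Add(-3, Rational(-5, 6)))) = Mul(124, Mul(I, Pow(6, Rational(1, 2)), Rational(-23, 6))) = Mul(124, Mul(Rational(-23, 6), I, Pow(6, Rational(1, 2)))) = Mul(Rational(-1426, 3), I, Pow(6, Rational(1, 2)))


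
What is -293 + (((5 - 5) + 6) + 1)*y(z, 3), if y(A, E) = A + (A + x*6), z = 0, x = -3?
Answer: -419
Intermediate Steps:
y(A, E) = -18 + 2*A (y(A, E) = A + (A - 3*6) = A + (A - 18) = A + (-18 + A) = -18 + 2*A)
-293 + (((5 - 5) + 6) + 1)*y(z, 3) = -293 + (((5 - 5) + 6) + 1)*(-18 + 2*0) = -293 + ((0 + 6) + 1)*(-18 + 0) = -293 + (6 + 1)*(-18) = -293 + 7*(-18) = -293 - 126 = -419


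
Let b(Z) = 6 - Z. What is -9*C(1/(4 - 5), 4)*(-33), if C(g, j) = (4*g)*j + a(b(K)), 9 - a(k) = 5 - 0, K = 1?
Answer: -3564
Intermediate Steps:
a(k) = 4 (a(k) = 9 - (5 - 0) = 9 - (5 - 1*0) = 9 - (5 + 0) = 9 - 1*5 = 9 - 5 = 4)
C(g, j) = 4 + 4*g*j (C(g, j) = (4*g)*j + 4 = 4*g*j + 4 = 4 + 4*g*j)
-9*C(1/(4 - 5), 4)*(-33) = -9*(4 + 4*4/(4 - 5))*(-33) = -9*(4 + 4*4/(-1))*(-33) = -9*(4 + 4*(-1)*4)*(-33) = -9*(4 - 16)*(-33) = -9*(-12)*(-33) = 108*(-33) = -3564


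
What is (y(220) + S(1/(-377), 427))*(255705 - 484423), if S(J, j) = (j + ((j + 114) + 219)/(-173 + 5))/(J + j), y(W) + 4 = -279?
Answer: 15574838270870/241467 ≈ 6.4501e+7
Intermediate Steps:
y(W) = -283 (y(W) = -4 - 279 = -283)
S(J, j) = (-111/56 + 167*j/168)/(J + j) (S(J, j) = (j + ((114 + j) + 219)/(-168))/(J + j) = (j + (333 + j)*(-1/168))/(J + j) = (j + (-111/56 - j/168))/(J + j) = (-111/56 + 167*j/168)/(J + j))
(y(220) + S(1/(-377), 427))*(255705 - 484423) = (-283 + (-333 + 167*427)/(168*(1/(-377) + 427)))*(255705 - 484423) = (-283 + (-333 + 71309)/(168*(-1/377 + 427)))*(-228718) = (-283 + (1/168)*70976/(160978/377))*(-228718) = (-283 + (1/168)*(377/160978)*70976)*(-228718) = (-283 + 1672372/1690269)*(-228718) = -476673755/1690269*(-228718) = 15574838270870/241467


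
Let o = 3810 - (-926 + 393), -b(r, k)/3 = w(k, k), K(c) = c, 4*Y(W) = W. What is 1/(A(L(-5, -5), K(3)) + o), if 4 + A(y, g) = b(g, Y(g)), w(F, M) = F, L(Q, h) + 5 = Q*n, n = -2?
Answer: 4/17347 ≈ 0.00023059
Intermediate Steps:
L(Q, h) = -5 - 2*Q (L(Q, h) = -5 + Q*(-2) = -5 - 2*Q)
Y(W) = W/4
b(r, k) = -3*k
A(y, g) = -4 - 3*g/4
o = 4343 (o = 3810 - 1*(-533) = 3810 + 533 = 4343)
1/(A(L(-5, -5), K(3)) + o) = 1/((-4 - ¾*3) + 4343) = 1/((-4 - 9/4) + 4343) = 1/(-25/4 + 4343) = 1/(17347/4) = 4/17347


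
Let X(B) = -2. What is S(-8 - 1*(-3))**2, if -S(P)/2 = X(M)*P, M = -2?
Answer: 400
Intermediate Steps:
S(P) = 4*P (S(P) = -(-4)*P = 4*P)
S(-8 - 1*(-3))**2 = (4*(-8 - 1*(-3)))**2 = (4*(-8 + 3))**2 = (4*(-5))**2 = (-20)**2 = 400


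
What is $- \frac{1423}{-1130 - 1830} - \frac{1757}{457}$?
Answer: $- \frac{4550409}{1352720} \approx -3.3639$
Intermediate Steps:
$- \frac{1423}{-1130 - 1830} - \frac{1757}{457} = - \frac{1423}{-2960} - \frac{1757}{457} = \left(-1423\right) \left(- \frac{1}{2960}\right) - \frac{1757}{457} = \frac{1423}{2960} - \frac{1757}{457} = - \frac{4550409}{1352720}$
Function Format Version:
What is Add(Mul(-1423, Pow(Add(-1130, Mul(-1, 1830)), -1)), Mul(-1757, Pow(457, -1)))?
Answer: Rational(-4550409, 1352720) ≈ -3.3639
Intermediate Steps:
Add(Mul(-1423, Pow(Add(-1130, Mul(-1, 1830)), -1)), Mul(-1757, Pow(457, -1))) = Add(Mul(-1423, Pow(Add(-1130, -1830), -1)), Mul(-1757, Rational(1, 457))) = Add(Mul(-1423, Pow(-2960, -1)), Rational(-1757, 457)) = Add(Mul(-1423, Rational(-1, 2960)), Rational(-1757, 457)) = Add(Rational(1423, 2960), Rational(-1757, 457)) = Rational(-4550409, 1352720)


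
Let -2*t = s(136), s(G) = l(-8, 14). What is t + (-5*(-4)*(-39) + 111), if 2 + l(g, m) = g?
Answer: -664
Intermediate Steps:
l(g, m) = -2 + g
s(G) = -10 (s(G) = -2 - 8 = -10)
t = 5 (t = -½*(-10) = 5)
t + (-5*(-4)*(-39) + 111) = 5 + (-5*(-4)*(-39) + 111) = 5 + (20*(-39) + 111) = 5 + (-780 + 111) = 5 - 669 = -664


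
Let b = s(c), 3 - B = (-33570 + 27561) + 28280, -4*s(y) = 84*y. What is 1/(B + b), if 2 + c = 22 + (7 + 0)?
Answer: -1/22835 ≈ -4.3792e-5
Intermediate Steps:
c = 27 (c = -2 + (22 + (7 + 0)) = -2 + (22 + 7) = -2 + 29 = 27)
s(y) = -21*y
B = -22268 (B = 3 - ((-33570 + 27561) + 28280) = 3 - (-6009 + 28280) = 3 - 1*22271 = 3 - 22271 = -22268)
b = -567 (b = -21*27 = -567)
1/(B + b) = 1/(-22268 - 567) = 1/(-22835) = -1/22835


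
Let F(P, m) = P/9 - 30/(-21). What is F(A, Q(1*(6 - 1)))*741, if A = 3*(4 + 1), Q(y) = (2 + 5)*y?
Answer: 16055/7 ≈ 2293.6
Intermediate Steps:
Q(y) = 7*y
A = 15 (A = 3*5 = 15)
F(P, m) = 10/7 + P/9 (F(P, m) = P*(1/9) - 30*(-1/21) = P/9 + 10/7 = 10/7 + P/9)
F(A, Q(1*(6 - 1)))*741 = (10/7 + (1/9)*15)*741 = (10/7 + 5/3)*741 = (65/21)*741 = 16055/7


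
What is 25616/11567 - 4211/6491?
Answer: 117564819/75081397 ≈ 1.5658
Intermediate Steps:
25616/11567 - 4211/6491 = 117564819/75081397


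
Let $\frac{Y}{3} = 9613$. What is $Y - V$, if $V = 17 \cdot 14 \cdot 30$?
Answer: $21699$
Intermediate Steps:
$Y = 28839$ ($Y = 3 \cdot 9613 = 28839$)
$V = 7140$ ($V = 238 \cdot 30 = 7140$)
$Y - V = 28839 - 7140 = 21699$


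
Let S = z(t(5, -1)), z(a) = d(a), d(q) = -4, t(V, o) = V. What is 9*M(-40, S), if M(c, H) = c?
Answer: -360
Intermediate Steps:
z(a) = -4
S = -4
9*M(-40, S) = 9*(-40) = -360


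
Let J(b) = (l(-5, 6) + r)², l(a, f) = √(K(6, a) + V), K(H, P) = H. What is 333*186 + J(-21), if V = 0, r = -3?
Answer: 61953 - 6*√6 ≈ 61938.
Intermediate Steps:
l(a, f) = √6 (l(a, f) = √(6 + 0) = √6)
J(b) = (-3 + √6)² (J(b) = (√6 - 3)² = (-3 + √6)²)
333*186 + J(-21) = 333*186 + (3 - √6)² = 61938 + (3 - √6)²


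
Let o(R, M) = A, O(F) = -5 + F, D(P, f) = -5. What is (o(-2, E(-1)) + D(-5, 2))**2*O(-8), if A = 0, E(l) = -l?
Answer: -325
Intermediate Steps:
o(R, M) = 0
(o(-2, E(-1)) + D(-5, 2))**2*O(-8) = (0 - 5)**2*(-5 - 8) = (-5)**2*(-13) = 25*(-13) = -325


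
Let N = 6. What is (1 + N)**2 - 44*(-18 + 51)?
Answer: -1403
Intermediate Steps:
(1 + N)**2 - 44*(-18 + 51) = (1 + 6)**2 - 44*(-18 + 51) = 7**2 - 44*33 = 49 - 1452 = -1403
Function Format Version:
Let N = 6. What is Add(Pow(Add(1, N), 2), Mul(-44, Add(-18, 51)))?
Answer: -1403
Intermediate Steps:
Add(Pow(Add(1, N), 2), Mul(-44, Add(-18, 51))) = Add(Pow(Add(1, 6), 2), Mul(-44, Add(-18, 51))) = Add(Pow(7, 2), Mul(-44, 33)) = Add(49, -1452) = -1403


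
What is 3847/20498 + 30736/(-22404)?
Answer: -135959585/114809298 ≈ -1.1842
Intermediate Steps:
3847/20498 + 30736/(-22404) = 3847*(1/20498) + 30736*(-1/22404) = 3847/20498 - 7684/5601 = -135959585/114809298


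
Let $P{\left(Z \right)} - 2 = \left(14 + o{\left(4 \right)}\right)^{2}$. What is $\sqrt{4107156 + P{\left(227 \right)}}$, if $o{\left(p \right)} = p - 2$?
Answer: $\sqrt{4107414} \approx 2026.7$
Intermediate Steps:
$o{\left(p \right)} = -2 + p$
$P{\left(Z \right)} = 258$ ($P{\left(Z \right)} = 2 + \left(14 + \left(-2 + 4\right)\right)^{2} = 2 + \left(14 + 2\right)^{2} = 2 + 16^{2} = 2 + 256 = 258$)
$\sqrt{4107156 + P{\left(227 \right)}} = \sqrt{4107156 + 258} = \sqrt{4107414}$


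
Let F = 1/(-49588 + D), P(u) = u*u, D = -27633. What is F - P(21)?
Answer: -34054462/77221 ≈ -441.00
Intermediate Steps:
P(u) = u²
F = -1/77221 (F = 1/(-49588 - 27633) = 1/(-77221) = -1/77221 ≈ -1.2950e-5)
F - P(21) = -1/77221 - 1*21² = -1/77221 - 1*441 = -1/77221 - 441 = -34054462/77221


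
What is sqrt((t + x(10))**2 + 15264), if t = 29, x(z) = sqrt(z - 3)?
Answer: sqrt(16112 + 58*sqrt(7)) ≈ 127.54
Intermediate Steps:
x(z) = sqrt(-3 + z)
sqrt((t + x(10))**2 + 15264) = sqrt((29 + sqrt(-3 + 10))**2 + 15264) = sqrt((29 + sqrt(7))**2 + 15264) = sqrt(15264 + (29 + sqrt(7))**2)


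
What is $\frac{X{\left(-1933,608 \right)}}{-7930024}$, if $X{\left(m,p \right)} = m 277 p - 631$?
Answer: $\frac{19149927}{466472} \approx 41.053$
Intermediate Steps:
$X{\left(m,p \right)} = -631 + 277 m p$ ($X{\left(m,p \right)} = 277 m p - 631 = -631 + 277 m p$)
$\frac{X{\left(-1933,608 \right)}}{-7930024} = \frac{-631 + 277 \left(-1933\right) 608}{-7930024} = \left(-631 - 325548128\right) \left(- \frac{1}{7930024}\right) = \left(-325548759\right) \left(- \frac{1}{7930024}\right) = \frac{19149927}{466472}$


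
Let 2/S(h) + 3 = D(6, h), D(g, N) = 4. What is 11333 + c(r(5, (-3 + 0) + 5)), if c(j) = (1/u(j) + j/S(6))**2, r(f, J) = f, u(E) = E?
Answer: 1134029/100 ≈ 11340.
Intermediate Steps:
S(h) = 2 (S(h) = 2/(-3 + 4) = 2/1 = 2*1 = 2)
c(j) = (1/j + j/2)**2
11333 + c(r(5, (-3 + 0) + 5)) = 11333 + (1/4)*(2 + 5**2)**2/5**2 = 11333 + (1/4)*(1/25)*(2 + 25)**2 = 11333 + (1/4)*(1/25)*27**2 = 11333 + (1/4)*(1/25)*729 = 11333 + 729/100 = 1134029/100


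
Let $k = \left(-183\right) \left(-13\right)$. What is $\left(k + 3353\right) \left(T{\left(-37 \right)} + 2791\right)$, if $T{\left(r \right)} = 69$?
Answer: $16393520$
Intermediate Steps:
$k = 2379$
$\left(k + 3353\right) \left(T{\left(-37 \right)} + 2791\right) = \left(2379 + 3353\right) \left(69 + 2791\right) = 5732 \cdot 2860 = 16393520$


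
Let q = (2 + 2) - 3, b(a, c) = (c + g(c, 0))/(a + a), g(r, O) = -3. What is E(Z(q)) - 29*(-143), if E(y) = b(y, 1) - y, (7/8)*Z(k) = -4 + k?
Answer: 697321/168 ≈ 4150.7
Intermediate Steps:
b(a, c) = (-3 + c)/(2*a) (b(a, c) = (c - 3)/(a + a) = (-3 + c)/((2*a)) = (-3 + c)*(1/(2*a)) = (-3 + c)/(2*a))
q = 1 (q = 4 - 3 = 1)
Z(k) = -32/7 + 8*k/7 (Z(k) = 8*(-4 + k)/7 = -32/7 + 8*k/7)
E(y) = -y - 1/y (E(y) = (-3 + 1)/(2*y) - y = (1/2)*(-2)/y - y = -1/y - y = -y - 1/y)
E(Z(q)) - 29*(-143) = (-(-32/7 + (8/7)*1) - 1/(-32/7 + (8/7)*1)) - 29*(-143) = (-(-32/7 + 8/7) - 1/(-32/7 + 8/7)) + 4147 = (-1*(-24/7) - 1/(-24/7)) + 4147 = (24/7 - 1*(-7/24)) + 4147 = (24/7 + 7/24) + 4147 = 625/168 + 4147 = 697321/168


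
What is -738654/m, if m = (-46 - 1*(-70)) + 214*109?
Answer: -369327/11675 ≈ -31.634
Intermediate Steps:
m = 23350 (m = (-46 + 70) + 23326 = 24 + 23326 = 23350)
-738654/m = -738654/23350 = -738654*1/23350 = -369327/11675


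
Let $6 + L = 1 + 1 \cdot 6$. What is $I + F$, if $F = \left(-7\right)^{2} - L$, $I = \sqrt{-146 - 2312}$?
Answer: $48 + i \sqrt{2458} \approx 48.0 + 49.578 i$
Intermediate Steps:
$L = 1$ ($L = -6 + \left(1 + 1 \cdot 6\right) = -6 + \left(1 + 6\right) = -6 + 7 = 1$)
$I = i \sqrt{2458}$ ($I = \sqrt{-146 - 2312} = \sqrt{-2458} = i \sqrt{2458} \approx 49.578 i$)
$F = 48$ ($F = \left(-7\right)^{2} - 1 = 49 - 1 = 48$)
$I + F = i \sqrt{2458} + 48 = 48 + i \sqrt{2458}$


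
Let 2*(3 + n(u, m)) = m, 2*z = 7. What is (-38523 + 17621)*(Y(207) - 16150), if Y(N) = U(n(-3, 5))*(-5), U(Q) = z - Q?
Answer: 337985340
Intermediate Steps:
z = 7/2 (z = (½)*7 = 7/2 ≈ 3.5000)
n(u, m) = -3 + m/2
U(Q) = 7/2 - Q
Y(N) = -20 (Y(N) = (7/2 - (-3 + (½)*5))*(-5) = (7/2 - (-3 + 5/2))*(-5) = (7/2 - 1*(-½))*(-5) = (7/2 + ½)*(-5) = 4*(-5) = -20)
(-38523 + 17621)*(Y(207) - 16150) = (-38523 + 17621)*(-20 - 16150) = -20902*(-16170) = 337985340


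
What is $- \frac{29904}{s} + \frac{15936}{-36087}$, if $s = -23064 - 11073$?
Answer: $\frac{59459824}{136877991} \approx 0.4344$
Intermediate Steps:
$s = -34137$ ($s = -23064 - 11073 = -34137$)
$- \frac{29904}{s} + \frac{15936}{-36087} = - \frac{29904}{-34137} + \frac{15936}{-36087} = \left(-29904\right) \left(- \frac{1}{34137}\right) + 15936 \left(- \frac{1}{36087}\right) = \frac{9968}{11379} - \frac{5312}{12029} = \frac{59459824}{136877991}$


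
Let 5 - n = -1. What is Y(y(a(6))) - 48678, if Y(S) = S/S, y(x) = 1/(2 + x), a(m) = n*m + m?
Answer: -48677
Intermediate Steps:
n = 6 (n = 5 - 1*(-1) = 5 + 1 = 6)
a(m) = 7*m (a(m) = 6*m + m = 7*m)
Y(S) = 1
Y(y(a(6))) - 48678 = 1 - 48678 = -48677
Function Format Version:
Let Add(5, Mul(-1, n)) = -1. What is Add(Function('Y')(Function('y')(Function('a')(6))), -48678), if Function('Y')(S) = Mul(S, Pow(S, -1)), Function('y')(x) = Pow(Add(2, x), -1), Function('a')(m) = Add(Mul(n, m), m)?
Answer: -48677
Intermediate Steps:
n = 6 (n = Add(5, Mul(-1, -1)) = Add(5, 1) = 6)
Function('a')(m) = Mul(7, m) (Function('a')(m) = Add(Mul(6, m), m) = Mul(7, m))
Function('Y')(S) = 1
Add(Function('Y')(Function('y')(Function('a')(6))), -48678) = Add(1, -48678) = -48677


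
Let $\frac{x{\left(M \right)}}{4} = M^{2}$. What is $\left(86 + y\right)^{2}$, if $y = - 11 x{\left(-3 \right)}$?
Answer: $96100$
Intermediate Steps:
$x{\left(M \right)} = 4 M^{2}$
$y = -396$ ($y = - 11 \cdot 4 \left(-3\right)^{2} = - 11 \cdot 4 \cdot 9 = \left(-11\right) 36 = -396$)
$\left(86 + y\right)^{2} = \left(86 - 396\right)^{2} = \left(-310\right)^{2} = 96100$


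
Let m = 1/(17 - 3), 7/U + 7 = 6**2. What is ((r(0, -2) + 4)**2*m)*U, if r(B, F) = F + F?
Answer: 0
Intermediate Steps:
r(B, F) = 2*F
U = 7/29 (U = 7/(-7 + 6**2) = 7/(-7 + 36) = 7/29 ≈ 0.24138)
m = 1/14 ≈ 0.071429
((r(0, -2) + 4)**2*m)*U = ((2*(-2) + 4)**2*(1/14))*(7/29) = ((-4 + 4)**2*(1/14))*(7/29) = (0**2*(1/14))*(7/29) = (0*(1/14))*(7/29) = 0*(7/29) = 0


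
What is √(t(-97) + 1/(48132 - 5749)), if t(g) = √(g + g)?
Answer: √(42383 + 1796318689*I*√194)/42383 ≈ 2.639 + 2.639*I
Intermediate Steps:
t(g) = √2*√g (t(g) = √(2*g) = √2*√g)
√(t(-97) + 1/(48132 - 5749)) = √(√2*√(-97) + 1/(48132 - 5749)) = √(√2*(I*√97) + 1/42383) = √(I*√194 + 1/42383) = √(1/42383 + I*√194)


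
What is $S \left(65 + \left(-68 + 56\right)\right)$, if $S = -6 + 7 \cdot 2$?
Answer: $424$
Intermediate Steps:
$S = 8$ ($S = -6 + 14 = 8$)
$S \left(65 + \left(-68 + 56\right)\right) = 8 \left(65 + \left(-68 + 56\right)\right) = 8 \left(65 - 12\right) = 8 \cdot 53 = 424$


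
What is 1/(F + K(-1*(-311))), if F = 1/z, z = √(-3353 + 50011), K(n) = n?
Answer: 14510638/4512808417 - √46658/4512808417 ≈ 0.0032154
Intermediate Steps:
z = √46658 ≈ 216.00
F = √46658/46658 (F = 1/(√46658) = √46658/46658 ≈ 0.0046295)
1/(F + K(-1*(-311))) = 1/(√46658/46658 - 1*(-311)) = 1/(√46658/46658 + 311) = 1/(311 + √46658/46658)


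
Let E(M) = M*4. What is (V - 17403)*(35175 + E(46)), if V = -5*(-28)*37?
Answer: -432193057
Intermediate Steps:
V = 5180 (V = 140*37 = 5180)
E(M) = 4*M
(V - 17403)*(35175 + E(46)) = (5180 - 17403)*(35175 + 4*46) = -12223*(35175 + 184) = -12223*35359 = -432193057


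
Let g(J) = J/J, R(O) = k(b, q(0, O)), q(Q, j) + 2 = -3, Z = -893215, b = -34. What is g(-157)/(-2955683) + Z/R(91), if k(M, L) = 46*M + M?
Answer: 2640060389247/4723181434 ≈ 558.96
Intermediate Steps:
q(Q, j) = -5 (q(Q, j) = -2 - 3 = -5)
k(M, L) = 47*M
R(O) = -1598 (R(O) = 47*(-34) = -1598)
g(J) = 1
g(-157)/(-2955683) + Z/R(91) = 1/(-2955683) - 893215/(-1598) = 1*(-1/2955683) - 893215*(-1/1598) = -1/2955683 + 893215/1598 = 2640060389247/4723181434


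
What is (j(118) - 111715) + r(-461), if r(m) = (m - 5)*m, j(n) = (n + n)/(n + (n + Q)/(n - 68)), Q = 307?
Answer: 26087555/253 ≈ 1.0311e+5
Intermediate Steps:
j(n) = 2*n/(n + (307 + n)/(-68 + n)) (j(n) = (n + n)/(n + (n + 307)/(n - 68)) = (2*n)/(n + (307 + n)/(-68 + n)) = 2*n/(n + (307 + n)/(-68 + n)))
r(m) = m*(-5 + m) (r(m) = (-5 + m)*m = m*(-5 + m))
(j(118) - 111715) + r(-461) = (2*118*(-68 + 118)/(307 + 118² - 67*118) - 111715) - 461*(-5 - 461) = (2*118*50/(307 + 13924 - 7906) - 111715) - 461*(-466) = (2*118*50/6325 - 111715) + 214826 = (2*118*(1/6325)*50 - 111715) + 214826 = (472/253 - 111715) + 214826 = -28263423/253 + 214826 = 26087555/253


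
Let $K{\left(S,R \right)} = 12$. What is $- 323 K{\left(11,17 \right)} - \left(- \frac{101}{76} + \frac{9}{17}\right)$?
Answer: $- \frac{5006759}{1292} \approx -3875.2$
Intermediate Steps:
$- 323 K{\left(11,17 \right)} - \left(- \frac{101}{76} + \frac{9}{17}\right) = \left(-323\right) 12 - \left(- \frac{101}{76} + \frac{9}{17}\right) = -3876 - - \frac{1033}{1292} = -3876 + \left(\frac{101}{76} - \frac{9}{17}\right) = -3876 + \frac{1033}{1292} = - \frac{5006759}{1292}$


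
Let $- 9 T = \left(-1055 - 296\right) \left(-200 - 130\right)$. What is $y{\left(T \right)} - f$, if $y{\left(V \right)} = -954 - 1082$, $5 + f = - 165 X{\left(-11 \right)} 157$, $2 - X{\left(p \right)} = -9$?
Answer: $282924$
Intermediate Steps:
$X{\left(p \right)} = 11$ ($X{\left(p \right)} = 2 - -9 = 2 + 9 = 11$)
$T = - \frac{148610}{3}$ ($T = - \frac{\left(-1055 - 296\right) \left(-200 - 130\right)}{9} = - \frac{\left(-1351\right) \left(-330\right)}{9} = \left(- \frac{1}{9}\right) 445830 = - \frac{148610}{3} \approx -49537.0$)
$f = -284960$ ($f = -5 + \left(-165\right) 11 \cdot 157 = -5 - 284955 = -284960$)
$y{\left(V \right)} = -2036$
$y{\left(T \right)} - f = -2036 - -284960 = -2036 + 284960 = 282924$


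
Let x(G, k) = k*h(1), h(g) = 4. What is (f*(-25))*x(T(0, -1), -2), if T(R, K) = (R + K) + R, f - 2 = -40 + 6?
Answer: -6400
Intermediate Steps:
f = -32 (f = 2 + (-40 + 6) = 2 - 34 = -32)
T(R, K) = K + 2*R (T(R, K) = (K + R) + R = K + 2*R)
x(G, k) = 4*k (x(G, k) = k*4 = 4*k)
(f*(-25))*x(T(0, -1), -2) = (-32*(-25))*(4*(-2)) = 800*(-8) = -6400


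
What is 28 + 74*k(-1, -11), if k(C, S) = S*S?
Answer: 8982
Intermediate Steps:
k(C, S) = S²
28 + 74*k(-1, -11) = 28 + 74*(-11)² = 28 + 74*121 = 28 + 8954 = 8982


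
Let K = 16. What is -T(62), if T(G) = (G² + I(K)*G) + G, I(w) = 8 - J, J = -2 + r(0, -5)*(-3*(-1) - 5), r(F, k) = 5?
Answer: -5146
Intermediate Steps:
J = -12 (J = -2 + 5*(-3*(-1) - 5) = -2 + 5*(3 - 5) = -2 + 5*(-2) = -2 - 10 = -12)
I(w) = 20 (I(w) = 8 - 1*(-12) = 8 + 12 = 20)
T(G) = G² + 21*G (T(G) = (G² + 20*G) + G = G² + 21*G)
-T(62) = -62*(21 + 62) = -62*83 = -1*5146 = -5146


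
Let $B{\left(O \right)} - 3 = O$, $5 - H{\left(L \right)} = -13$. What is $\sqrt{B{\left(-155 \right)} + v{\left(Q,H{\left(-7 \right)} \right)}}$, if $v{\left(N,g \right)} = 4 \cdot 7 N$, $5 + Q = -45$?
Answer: $4 i \sqrt{97} \approx 39.395 i$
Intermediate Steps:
$Q = -50$ ($Q = -5 - 45 = -50$)
$H{\left(L \right)} = 18$ ($H{\left(L \right)} = 5 - -13 = 5 + 13 = 18$)
$B{\left(O \right)} = 3 + O$
$v{\left(N,g \right)} = 28 N$
$\sqrt{B{\left(-155 \right)} + v{\left(Q,H{\left(-7 \right)} \right)}} = \sqrt{\left(3 - 155\right) + 28 \left(-50\right)} = \sqrt{-152 - 1400} = \sqrt{-1552} = 4 i \sqrt{97}$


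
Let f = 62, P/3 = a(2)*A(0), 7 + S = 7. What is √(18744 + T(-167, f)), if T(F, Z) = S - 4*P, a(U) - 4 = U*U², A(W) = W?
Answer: 2*√4686 ≈ 136.91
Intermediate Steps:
S = 0 (S = -7 + 7 = 0)
a(U) = 4 + U³ (a(U) = 4 + U*U² = 4 + U³)
P = 0 (P = 3*((4 + 2³)*0) = 3*((4 + 8)*0) = 3*(12*0) = 3*0 = 0)
T(F, Z) = 0 (T(F, Z) = 0 - 4*0 = 0 + 0 = 0)
√(18744 + T(-167, f)) = √(18744 + 0) = √18744 = 2*√4686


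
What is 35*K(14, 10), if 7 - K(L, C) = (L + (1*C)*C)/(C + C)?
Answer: 91/2 ≈ 45.500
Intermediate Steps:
K(L, C) = 7 - (L + C²)/(2*C) (K(L, C) = 7 - (L + (1*C)*C)/(C + C) = 7 - (L + C*C)/(2*C) = 7 - (L + C²)*1/(2*C) = 7 - (L + C²)/(2*C))
35*K(14, 10) = 35*(7 - ½*10 - ½*14/10) = 35*(7 - 5 - ½*14*⅒) = 35*(7 - 5 - 7/10) = 35*(13/10) = 91/2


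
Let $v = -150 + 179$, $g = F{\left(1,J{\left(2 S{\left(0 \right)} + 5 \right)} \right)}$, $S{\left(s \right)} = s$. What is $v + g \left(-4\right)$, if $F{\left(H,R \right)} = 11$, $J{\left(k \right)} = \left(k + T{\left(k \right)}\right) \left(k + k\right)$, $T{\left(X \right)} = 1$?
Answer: $-15$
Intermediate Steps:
$J{\left(k \right)} = 2 k \left(1 + k\right)$ ($J{\left(k \right)} = \left(k + 1\right) \left(k + k\right) = \left(1 + k\right) 2 k = 2 k \left(1 + k\right)$)
$g = 11$
$v = 29$
$v + g \left(-4\right) = 29 + 11 \left(-4\right) = 29 - 44 = -15$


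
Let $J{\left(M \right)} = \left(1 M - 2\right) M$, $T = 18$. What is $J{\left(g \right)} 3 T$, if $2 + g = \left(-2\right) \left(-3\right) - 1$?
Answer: $162$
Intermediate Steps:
$g = 3$ ($g = -2 - -5 = -2 + \left(6 - 1\right) = -2 + 5 = 3$)
$J{\left(M \right)} = M \left(-2 + M\right)$ ($J{\left(M \right)} = \left(M - 2\right) M = \left(-2 + M\right) M = M \left(-2 + M\right)$)
$J{\left(g \right)} 3 T = 3 \left(-2 + 3\right) 3 \cdot 18 = 3 \cdot 1 \cdot 3 \cdot 18 = 3 \cdot 3 \cdot 18 = 9 \cdot 18 = 162$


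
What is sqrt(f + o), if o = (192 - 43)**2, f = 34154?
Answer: 17*sqrt(195) ≈ 237.39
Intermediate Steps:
o = 22201 (o = 149**2 = 22201)
sqrt(f + o) = sqrt(34154 + 22201) = sqrt(56355) = 17*sqrt(195)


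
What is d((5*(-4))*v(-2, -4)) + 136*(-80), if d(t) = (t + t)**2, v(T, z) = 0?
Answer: -10880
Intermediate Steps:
d(t) = 4*t**2 (d(t) = (2*t)**2 = 4*t**2)
d((5*(-4))*v(-2, -4)) + 136*(-80) = 4*((5*(-4))*0)**2 + 136*(-80) = 4*(-20*0)**2 - 10880 = 4*0**2 - 10880 = 4*0 - 10880 = 0 - 10880 = -10880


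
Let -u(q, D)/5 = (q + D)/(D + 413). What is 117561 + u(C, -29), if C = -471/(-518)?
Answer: 23384366387/198912 ≈ 1.1756e+5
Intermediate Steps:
C = 471/518 (C = -471*(-1/518) = 471/518 ≈ 0.90927)
u(q, D) = -5*(D + q)/(413 + D) (u(q, D) = -5*(q + D)/(D + 413) = -5*(D + q)/(413 + D))
117561 + u(C, -29) = 117561 + 5*(-1*(-29) - 1*471/518)/(413 - 29) = 117561 + 5*(29 - 471/518)/384 = 117561 + 5*(1/384)*(14551/518) = 117561 + 72755/198912 = 23384366387/198912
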